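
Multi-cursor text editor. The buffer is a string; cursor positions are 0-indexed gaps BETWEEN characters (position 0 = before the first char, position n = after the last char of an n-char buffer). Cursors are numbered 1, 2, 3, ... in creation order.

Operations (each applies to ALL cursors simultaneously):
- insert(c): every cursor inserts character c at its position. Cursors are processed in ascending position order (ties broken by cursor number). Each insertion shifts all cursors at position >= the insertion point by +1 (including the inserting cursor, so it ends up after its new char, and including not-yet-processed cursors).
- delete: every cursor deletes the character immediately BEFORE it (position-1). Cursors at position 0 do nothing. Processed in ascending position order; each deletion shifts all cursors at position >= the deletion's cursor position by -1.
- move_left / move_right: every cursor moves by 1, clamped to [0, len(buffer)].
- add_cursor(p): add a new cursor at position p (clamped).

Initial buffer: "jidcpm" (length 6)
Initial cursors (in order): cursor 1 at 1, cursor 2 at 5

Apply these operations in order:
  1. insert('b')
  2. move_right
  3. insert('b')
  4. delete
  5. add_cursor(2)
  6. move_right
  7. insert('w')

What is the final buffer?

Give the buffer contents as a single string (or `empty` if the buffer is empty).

After op 1 (insert('b')): buffer="jbidcpbm" (len 8), cursors c1@2 c2@7, authorship .1....2.
After op 2 (move_right): buffer="jbidcpbm" (len 8), cursors c1@3 c2@8, authorship .1....2.
After op 3 (insert('b')): buffer="jbibdcpbmb" (len 10), cursors c1@4 c2@10, authorship .1.1...2.2
After op 4 (delete): buffer="jbidcpbm" (len 8), cursors c1@3 c2@8, authorship .1....2.
After op 5 (add_cursor(2)): buffer="jbidcpbm" (len 8), cursors c3@2 c1@3 c2@8, authorship .1....2.
After op 6 (move_right): buffer="jbidcpbm" (len 8), cursors c3@3 c1@4 c2@8, authorship .1....2.
After op 7 (insert('w')): buffer="jbiwdwcpbmw" (len 11), cursors c3@4 c1@6 c2@11, authorship .1.3.1..2.2

Answer: jbiwdwcpbmw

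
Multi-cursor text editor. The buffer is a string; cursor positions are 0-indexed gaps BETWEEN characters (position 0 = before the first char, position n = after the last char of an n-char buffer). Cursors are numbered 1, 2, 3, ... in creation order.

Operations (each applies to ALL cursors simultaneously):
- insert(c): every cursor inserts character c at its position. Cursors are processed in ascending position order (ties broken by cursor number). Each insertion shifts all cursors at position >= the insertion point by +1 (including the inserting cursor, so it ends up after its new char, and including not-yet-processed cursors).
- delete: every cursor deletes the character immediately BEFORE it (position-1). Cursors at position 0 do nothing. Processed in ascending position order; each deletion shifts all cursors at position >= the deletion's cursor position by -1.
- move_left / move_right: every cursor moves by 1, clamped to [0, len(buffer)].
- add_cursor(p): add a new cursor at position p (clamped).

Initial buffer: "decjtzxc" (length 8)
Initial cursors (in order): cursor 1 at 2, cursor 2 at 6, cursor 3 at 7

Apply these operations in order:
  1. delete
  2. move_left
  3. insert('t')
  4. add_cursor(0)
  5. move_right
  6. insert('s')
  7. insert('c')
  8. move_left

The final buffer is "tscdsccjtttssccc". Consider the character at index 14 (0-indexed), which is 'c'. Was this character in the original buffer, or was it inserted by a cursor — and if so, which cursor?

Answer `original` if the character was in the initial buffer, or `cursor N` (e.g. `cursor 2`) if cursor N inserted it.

Answer: cursor 3

Derivation:
After op 1 (delete): buffer="dcjtc" (len 5), cursors c1@1 c2@4 c3@4, authorship .....
After op 2 (move_left): buffer="dcjtc" (len 5), cursors c1@0 c2@3 c3@3, authorship .....
After op 3 (insert('t')): buffer="tdcjtttc" (len 8), cursors c1@1 c2@6 c3@6, authorship 1...23..
After op 4 (add_cursor(0)): buffer="tdcjtttc" (len 8), cursors c4@0 c1@1 c2@6 c3@6, authorship 1...23..
After op 5 (move_right): buffer="tdcjtttc" (len 8), cursors c4@1 c1@2 c2@7 c3@7, authorship 1...23..
After op 6 (insert('s')): buffer="tsdscjtttssc" (len 12), cursors c4@2 c1@4 c2@11 c3@11, authorship 14.1..23.23.
After op 7 (insert('c')): buffer="tscdsccjtttssccc" (len 16), cursors c4@3 c1@6 c2@15 c3@15, authorship 144.11..23.2323.
After op 8 (move_left): buffer="tscdsccjtttssccc" (len 16), cursors c4@2 c1@5 c2@14 c3@14, authorship 144.11..23.2323.
Authorship (.=original, N=cursor N): 1 4 4 . 1 1 . . 2 3 . 2 3 2 3 .
Index 14: author = 3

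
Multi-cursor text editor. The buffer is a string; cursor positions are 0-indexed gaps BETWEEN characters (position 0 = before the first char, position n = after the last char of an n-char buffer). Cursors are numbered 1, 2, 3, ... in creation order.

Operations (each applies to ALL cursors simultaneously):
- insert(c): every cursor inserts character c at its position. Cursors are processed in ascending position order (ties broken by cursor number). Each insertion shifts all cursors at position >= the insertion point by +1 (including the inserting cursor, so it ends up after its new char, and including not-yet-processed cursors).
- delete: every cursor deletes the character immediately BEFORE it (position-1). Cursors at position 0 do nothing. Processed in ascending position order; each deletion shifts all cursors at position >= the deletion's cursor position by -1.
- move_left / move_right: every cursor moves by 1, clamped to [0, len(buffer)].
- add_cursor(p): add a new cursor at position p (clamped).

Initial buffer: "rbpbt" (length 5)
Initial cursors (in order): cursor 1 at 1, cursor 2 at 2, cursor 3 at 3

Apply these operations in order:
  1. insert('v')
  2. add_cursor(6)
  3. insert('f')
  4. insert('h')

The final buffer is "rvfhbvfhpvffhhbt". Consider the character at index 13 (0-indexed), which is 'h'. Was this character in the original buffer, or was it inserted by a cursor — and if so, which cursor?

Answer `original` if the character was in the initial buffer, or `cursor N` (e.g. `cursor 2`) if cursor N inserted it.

Answer: cursor 4

Derivation:
After op 1 (insert('v')): buffer="rvbvpvbt" (len 8), cursors c1@2 c2@4 c3@6, authorship .1.2.3..
After op 2 (add_cursor(6)): buffer="rvbvpvbt" (len 8), cursors c1@2 c2@4 c3@6 c4@6, authorship .1.2.3..
After op 3 (insert('f')): buffer="rvfbvfpvffbt" (len 12), cursors c1@3 c2@6 c3@10 c4@10, authorship .11.22.334..
After op 4 (insert('h')): buffer="rvfhbvfhpvffhhbt" (len 16), cursors c1@4 c2@8 c3@14 c4@14, authorship .111.222.33434..
Authorship (.=original, N=cursor N): . 1 1 1 . 2 2 2 . 3 3 4 3 4 . .
Index 13: author = 4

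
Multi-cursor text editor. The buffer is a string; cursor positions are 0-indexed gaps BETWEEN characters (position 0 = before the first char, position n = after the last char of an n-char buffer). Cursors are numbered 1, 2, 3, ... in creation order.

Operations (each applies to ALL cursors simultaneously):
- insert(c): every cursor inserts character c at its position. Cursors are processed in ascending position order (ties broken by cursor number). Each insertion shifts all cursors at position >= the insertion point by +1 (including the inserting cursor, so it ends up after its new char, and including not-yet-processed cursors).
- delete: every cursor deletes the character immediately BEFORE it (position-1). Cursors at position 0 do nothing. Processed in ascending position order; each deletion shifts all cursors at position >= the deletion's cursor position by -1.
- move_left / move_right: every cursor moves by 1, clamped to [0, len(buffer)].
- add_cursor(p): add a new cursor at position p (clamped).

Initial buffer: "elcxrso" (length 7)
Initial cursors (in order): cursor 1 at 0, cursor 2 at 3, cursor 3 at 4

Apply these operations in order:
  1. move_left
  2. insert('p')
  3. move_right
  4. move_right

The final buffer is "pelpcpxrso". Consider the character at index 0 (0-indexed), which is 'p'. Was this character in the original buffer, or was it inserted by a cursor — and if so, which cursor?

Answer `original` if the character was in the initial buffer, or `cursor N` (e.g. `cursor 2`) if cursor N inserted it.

After op 1 (move_left): buffer="elcxrso" (len 7), cursors c1@0 c2@2 c3@3, authorship .......
After op 2 (insert('p')): buffer="pelpcpxrso" (len 10), cursors c1@1 c2@4 c3@6, authorship 1..2.3....
After op 3 (move_right): buffer="pelpcpxrso" (len 10), cursors c1@2 c2@5 c3@7, authorship 1..2.3....
After op 4 (move_right): buffer="pelpcpxrso" (len 10), cursors c1@3 c2@6 c3@8, authorship 1..2.3....
Authorship (.=original, N=cursor N): 1 . . 2 . 3 . . . .
Index 0: author = 1

Answer: cursor 1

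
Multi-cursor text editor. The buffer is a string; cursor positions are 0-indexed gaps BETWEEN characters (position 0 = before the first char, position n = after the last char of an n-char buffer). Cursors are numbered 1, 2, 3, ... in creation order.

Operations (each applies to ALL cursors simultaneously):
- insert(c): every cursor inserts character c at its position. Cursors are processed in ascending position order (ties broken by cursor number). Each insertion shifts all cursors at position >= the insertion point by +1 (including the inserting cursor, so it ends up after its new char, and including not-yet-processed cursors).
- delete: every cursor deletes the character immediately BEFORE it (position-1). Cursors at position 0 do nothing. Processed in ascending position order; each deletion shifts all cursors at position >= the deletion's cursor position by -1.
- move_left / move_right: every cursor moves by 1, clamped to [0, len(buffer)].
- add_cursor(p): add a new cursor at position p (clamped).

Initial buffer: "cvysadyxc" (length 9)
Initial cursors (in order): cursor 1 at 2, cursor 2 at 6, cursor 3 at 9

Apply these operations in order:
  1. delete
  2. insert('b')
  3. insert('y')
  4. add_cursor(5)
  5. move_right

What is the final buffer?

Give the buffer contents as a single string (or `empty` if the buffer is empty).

Answer: cbyysabyyxby

Derivation:
After op 1 (delete): buffer="cysayx" (len 6), cursors c1@1 c2@4 c3@6, authorship ......
After op 2 (insert('b')): buffer="cbysabyxb" (len 9), cursors c1@2 c2@6 c3@9, authorship .1...2..3
After op 3 (insert('y')): buffer="cbyysabyyxby" (len 12), cursors c1@3 c2@8 c3@12, authorship .11...22..33
After op 4 (add_cursor(5)): buffer="cbyysabyyxby" (len 12), cursors c1@3 c4@5 c2@8 c3@12, authorship .11...22..33
After op 5 (move_right): buffer="cbyysabyyxby" (len 12), cursors c1@4 c4@6 c2@9 c3@12, authorship .11...22..33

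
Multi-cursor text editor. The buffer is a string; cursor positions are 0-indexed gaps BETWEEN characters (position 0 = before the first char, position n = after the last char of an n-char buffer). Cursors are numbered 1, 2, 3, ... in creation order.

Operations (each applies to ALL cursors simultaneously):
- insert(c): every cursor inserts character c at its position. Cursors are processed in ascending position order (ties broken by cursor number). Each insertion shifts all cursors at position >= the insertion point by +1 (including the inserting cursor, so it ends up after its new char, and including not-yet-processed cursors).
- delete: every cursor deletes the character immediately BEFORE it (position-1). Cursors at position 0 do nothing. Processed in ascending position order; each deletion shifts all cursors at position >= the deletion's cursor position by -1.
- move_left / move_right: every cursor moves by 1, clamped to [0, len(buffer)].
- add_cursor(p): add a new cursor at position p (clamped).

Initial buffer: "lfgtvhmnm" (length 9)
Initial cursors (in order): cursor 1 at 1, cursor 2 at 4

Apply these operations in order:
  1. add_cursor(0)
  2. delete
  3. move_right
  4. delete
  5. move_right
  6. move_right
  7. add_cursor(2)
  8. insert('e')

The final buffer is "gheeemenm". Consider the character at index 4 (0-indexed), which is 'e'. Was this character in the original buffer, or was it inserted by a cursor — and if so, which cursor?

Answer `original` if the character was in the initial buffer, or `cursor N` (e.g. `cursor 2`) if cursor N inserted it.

Answer: cursor 4

Derivation:
After op 1 (add_cursor(0)): buffer="lfgtvhmnm" (len 9), cursors c3@0 c1@1 c2@4, authorship .........
After op 2 (delete): buffer="fgvhmnm" (len 7), cursors c1@0 c3@0 c2@2, authorship .......
After op 3 (move_right): buffer="fgvhmnm" (len 7), cursors c1@1 c3@1 c2@3, authorship .......
After op 4 (delete): buffer="ghmnm" (len 5), cursors c1@0 c3@0 c2@1, authorship .....
After op 5 (move_right): buffer="ghmnm" (len 5), cursors c1@1 c3@1 c2@2, authorship .....
After op 6 (move_right): buffer="ghmnm" (len 5), cursors c1@2 c3@2 c2@3, authorship .....
After op 7 (add_cursor(2)): buffer="ghmnm" (len 5), cursors c1@2 c3@2 c4@2 c2@3, authorship .....
After op 8 (insert('e')): buffer="gheeemenm" (len 9), cursors c1@5 c3@5 c4@5 c2@7, authorship ..134.2..
Authorship (.=original, N=cursor N): . . 1 3 4 . 2 . .
Index 4: author = 4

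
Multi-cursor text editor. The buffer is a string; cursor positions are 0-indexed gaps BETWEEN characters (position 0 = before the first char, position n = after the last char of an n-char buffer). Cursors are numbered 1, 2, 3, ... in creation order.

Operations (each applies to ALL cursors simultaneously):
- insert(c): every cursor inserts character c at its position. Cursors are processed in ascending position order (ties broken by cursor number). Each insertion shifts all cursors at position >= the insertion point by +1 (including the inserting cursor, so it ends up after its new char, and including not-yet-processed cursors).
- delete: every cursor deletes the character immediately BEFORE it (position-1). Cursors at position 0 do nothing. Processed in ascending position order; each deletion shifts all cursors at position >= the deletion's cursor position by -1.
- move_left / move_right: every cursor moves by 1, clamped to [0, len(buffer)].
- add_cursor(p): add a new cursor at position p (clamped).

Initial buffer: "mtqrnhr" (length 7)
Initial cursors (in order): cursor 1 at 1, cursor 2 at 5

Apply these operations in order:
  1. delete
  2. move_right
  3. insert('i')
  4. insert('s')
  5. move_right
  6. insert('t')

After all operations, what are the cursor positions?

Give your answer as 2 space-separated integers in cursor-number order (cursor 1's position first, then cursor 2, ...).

Answer: 5 11

Derivation:
After op 1 (delete): buffer="tqrhr" (len 5), cursors c1@0 c2@3, authorship .....
After op 2 (move_right): buffer="tqrhr" (len 5), cursors c1@1 c2@4, authorship .....
After op 3 (insert('i')): buffer="tiqrhir" (len 7), cursors c1@2 c2@6, authorship .1...2.
After op 4 (insert('s')): buffer="tisqrhisr" (len 9), cursors c1@3 c2@8, authorship .11...22.
After op 5 (move_right): buffer="tisqrhisr" (len 9), cursors c1@4 c2@9, authorship .11...22.
After op 6 (insert('t')): buffer="tisqtrhisrt" (len 11), cursors c1@5 c2@11, authorship .11.1..22.2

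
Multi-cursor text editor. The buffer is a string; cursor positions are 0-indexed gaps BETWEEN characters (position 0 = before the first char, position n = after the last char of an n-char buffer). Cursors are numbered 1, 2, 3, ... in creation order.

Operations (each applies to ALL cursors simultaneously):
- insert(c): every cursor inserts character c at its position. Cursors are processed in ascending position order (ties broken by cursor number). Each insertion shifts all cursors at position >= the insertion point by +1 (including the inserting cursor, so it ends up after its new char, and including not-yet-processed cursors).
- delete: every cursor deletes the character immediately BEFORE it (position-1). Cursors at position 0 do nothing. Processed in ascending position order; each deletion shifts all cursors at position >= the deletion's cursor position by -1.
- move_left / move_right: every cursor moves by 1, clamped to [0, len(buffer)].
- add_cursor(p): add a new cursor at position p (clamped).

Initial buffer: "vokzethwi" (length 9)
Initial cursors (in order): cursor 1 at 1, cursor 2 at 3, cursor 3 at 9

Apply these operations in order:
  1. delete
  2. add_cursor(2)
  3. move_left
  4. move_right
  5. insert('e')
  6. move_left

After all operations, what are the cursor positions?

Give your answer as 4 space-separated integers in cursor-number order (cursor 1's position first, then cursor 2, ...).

After op 1 (delete): buffer="ozethw" (len 6), cursors c1@0 c2@1 c3@6, authorship ......
After op 2 (add_cursor(2)): buffer="ozethw" (len 6), cursors c1@0 c2@1 c4@2 c3@6, authorship ......
After op 3 (move_left): buffer="ozethw" (len 6), cursors c1@0 c2@0 c4@1 c3@5, authorship ......
After op 4 (move_right): buffer="ozethw" (len 6), cursors c1@1 c2@1 c4@2 c3@6, authorship ......
After op 5 (insert('e')): buffer="oeezeethwe" (len 10), cursors c1@3 c2@3 c4@5 c3@10, authorship .12.4....3
After op 6 (move_left): buffer="oeezeethwe" (len 10), cursors c1@2 c2@2 c4@4 c3@9, authorship .12.4....3

Answer: 2 2 9 4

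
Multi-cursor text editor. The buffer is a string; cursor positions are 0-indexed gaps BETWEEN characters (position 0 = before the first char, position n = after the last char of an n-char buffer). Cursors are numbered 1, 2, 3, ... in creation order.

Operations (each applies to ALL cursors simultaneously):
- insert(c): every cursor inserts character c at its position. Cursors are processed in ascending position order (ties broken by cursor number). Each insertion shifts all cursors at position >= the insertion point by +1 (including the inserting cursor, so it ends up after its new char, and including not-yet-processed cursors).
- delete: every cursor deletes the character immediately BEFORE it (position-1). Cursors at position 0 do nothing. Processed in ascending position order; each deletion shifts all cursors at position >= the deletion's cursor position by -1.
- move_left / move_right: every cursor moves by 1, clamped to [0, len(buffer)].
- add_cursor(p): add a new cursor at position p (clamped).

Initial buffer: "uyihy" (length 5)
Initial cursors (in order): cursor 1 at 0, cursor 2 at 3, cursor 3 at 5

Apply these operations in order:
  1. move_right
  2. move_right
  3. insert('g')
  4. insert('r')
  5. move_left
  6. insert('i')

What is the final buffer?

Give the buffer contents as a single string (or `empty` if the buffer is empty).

Answer: uygirihyggriir

Derivation:
After op 1 (move_right): buffer="uyihy" (len 5), cursors c1@1 c2@4 c3@5, authorship .....
After op 2 (move_right): buffer="uyihy" (len 5), cursors c1@2 c2@5 c3@5, authorship .....
After op 3 (insert('g')): buffer="uygihygg" (len 8), cursors c1@3 c2@8 c3@8, authorship ..1...23
After op 4 (insert('r')): buffer="uygrihyggrr" (len 11), cursors c1@4 c2@11 c3@11, authorship ..11...2323
After op 5 (move_left): buffer="uygrihyggrr" (len 11), cursors c1@3 c2@10 c3@10, authorship ..11...2323
After op 6 (insert('i')): buffer="uygirihyggriir" (len 14), cursors c1@4 c2@13 c3@13, authorship ..111...232233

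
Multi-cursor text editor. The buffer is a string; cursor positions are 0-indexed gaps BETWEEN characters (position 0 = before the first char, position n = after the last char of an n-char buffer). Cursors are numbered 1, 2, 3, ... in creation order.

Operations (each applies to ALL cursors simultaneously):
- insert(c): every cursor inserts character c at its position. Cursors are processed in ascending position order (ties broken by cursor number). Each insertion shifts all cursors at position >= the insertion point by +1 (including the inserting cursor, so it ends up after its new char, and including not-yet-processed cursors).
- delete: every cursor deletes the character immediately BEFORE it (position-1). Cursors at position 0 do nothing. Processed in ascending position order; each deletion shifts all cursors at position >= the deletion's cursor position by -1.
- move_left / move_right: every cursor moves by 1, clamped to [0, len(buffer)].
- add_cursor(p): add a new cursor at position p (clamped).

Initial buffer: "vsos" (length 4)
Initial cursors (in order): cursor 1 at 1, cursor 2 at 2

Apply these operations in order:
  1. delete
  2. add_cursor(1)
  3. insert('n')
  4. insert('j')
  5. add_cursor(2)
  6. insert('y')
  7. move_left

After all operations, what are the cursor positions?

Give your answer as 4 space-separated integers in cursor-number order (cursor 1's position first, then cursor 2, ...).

After op 1 (delete): buffer="os" (len 2), cursors c1@0 c2@0, authorship ..
After op 2 (add_cursor(1)): buffer="os" (len 2), cursors c1@0 c2@0 c3@1, authorship ..
After op 3 (insert('n')): buffer="nnons" (len 5), cursors c1@2 c2@2 c3@4, authorship 12.3.
After op 4 (insert('j')): buffer="nnjjonjs" (len 8), cursors c1@4 c2@4 c3@7, authorship 1212.33.
After op 5 (add_cursor(2)): buffer="nnjjonjs" (len 8), cursors c4@2 c1@4 c2@4 c3@7, authorship 1212.33.
After op 6 (insert('y')): buffer="nnyjjyyonjys" (len 12), cursors c4@3 c1@7 c2@7 c3@11, authorship 1241212.333.
After op 7 (move_left): buffer="nnyjjyyonjys" (len 12), cursors c4@2 c1@6 c2@6 c3@10, authorship 1241212.333.

Answer: 6 6 10 2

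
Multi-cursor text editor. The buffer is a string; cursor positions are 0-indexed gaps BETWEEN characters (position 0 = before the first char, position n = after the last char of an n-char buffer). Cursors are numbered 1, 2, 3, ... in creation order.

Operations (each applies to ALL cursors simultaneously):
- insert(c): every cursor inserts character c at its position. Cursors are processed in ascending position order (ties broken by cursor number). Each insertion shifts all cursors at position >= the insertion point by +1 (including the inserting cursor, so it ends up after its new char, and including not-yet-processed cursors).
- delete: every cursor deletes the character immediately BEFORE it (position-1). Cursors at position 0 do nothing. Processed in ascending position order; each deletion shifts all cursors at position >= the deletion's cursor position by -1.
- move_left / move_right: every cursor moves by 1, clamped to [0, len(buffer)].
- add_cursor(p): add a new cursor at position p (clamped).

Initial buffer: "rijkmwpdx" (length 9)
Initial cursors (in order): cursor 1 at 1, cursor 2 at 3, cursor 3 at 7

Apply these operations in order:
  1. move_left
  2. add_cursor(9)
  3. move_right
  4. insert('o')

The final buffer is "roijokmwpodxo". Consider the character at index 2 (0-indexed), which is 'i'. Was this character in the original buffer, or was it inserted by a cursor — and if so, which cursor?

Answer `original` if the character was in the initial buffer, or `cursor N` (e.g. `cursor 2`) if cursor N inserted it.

After op 1 (move_left): buffer="rijkmwpdx" (len 9), cursors c1@0 c2@2 c3@6, authorship .........
After op 2 (add_cursor(9)): buffer="rijkmwpdx" (len 9), cursors c1@0 c2@2 c3@6 c4@9, authorship .........
After op 3 (move_right): buffer="rijkmwpdx" (len 9), cursors c1@1 c2@3 c3@7 c4@9, authorship .........
After op 4 (insert('o')): buffer="roijokmwpodxo" (len 13), cursors c1@2 c2@5 c3@10 c4@13, authorship .1..2....3..4
Authorship (.=original, N=cursor N): . 1 . . 2 . . . . 3 . . 4
Index 2: author = original

Answer: original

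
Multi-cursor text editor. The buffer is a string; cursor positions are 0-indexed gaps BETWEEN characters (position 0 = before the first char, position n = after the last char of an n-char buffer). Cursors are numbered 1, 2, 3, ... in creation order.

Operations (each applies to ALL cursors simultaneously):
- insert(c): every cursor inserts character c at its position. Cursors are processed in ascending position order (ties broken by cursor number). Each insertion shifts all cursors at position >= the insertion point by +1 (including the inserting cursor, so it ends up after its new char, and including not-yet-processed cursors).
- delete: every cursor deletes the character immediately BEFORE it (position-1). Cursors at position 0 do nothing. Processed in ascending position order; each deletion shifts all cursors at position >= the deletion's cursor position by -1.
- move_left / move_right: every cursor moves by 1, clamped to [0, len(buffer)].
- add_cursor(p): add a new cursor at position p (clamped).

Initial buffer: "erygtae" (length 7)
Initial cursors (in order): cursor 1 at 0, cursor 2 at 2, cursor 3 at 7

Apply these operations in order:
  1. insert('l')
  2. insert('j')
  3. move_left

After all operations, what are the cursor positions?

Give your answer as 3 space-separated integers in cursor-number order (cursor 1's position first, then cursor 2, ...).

After op 1 (insert('l')): buffer="lerlygtael" (len 10), cursors c1@1 c2@4 c3@10, authorship 1..2.....3
After op 2 (insert('j')): buffer="ljerljygtaelj" (len 13), cursors c1@2 c2@6 c3@13, authorship 11..22.....33
After op 3 (move_left): buffer="ljerljygtaelj" (len 13), cursors c1@1 c2@5 c3@12, authorship 11..22.....33

Answer: 1 5 12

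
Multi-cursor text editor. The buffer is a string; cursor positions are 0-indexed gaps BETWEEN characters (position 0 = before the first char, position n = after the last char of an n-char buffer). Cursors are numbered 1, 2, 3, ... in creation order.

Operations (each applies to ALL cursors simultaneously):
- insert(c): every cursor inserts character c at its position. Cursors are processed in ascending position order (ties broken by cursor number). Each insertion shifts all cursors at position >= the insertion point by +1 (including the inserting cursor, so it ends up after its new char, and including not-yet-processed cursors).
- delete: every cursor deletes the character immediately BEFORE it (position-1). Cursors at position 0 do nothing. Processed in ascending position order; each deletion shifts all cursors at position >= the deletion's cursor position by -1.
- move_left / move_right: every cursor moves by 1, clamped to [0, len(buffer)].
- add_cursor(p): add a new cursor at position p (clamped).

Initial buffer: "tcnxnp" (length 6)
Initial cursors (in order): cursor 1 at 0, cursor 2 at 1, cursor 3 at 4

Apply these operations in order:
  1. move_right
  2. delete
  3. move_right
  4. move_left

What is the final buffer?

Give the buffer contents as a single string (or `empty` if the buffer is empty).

Answer: nxp

Derivation:
After op 1 (move_right): buffer="tcnxnp" (len 6), cursors c1@1 c2@2 c3@5, authorship ......
After op 2 (delete): buffer="nxp" (len 3), cursors c1@0 c2@0 c3@2, authorship ...
After op 3 (move_right): buffer="nxp" (len 3), cursors c1@1 c2@1 c3@3, authorship ...
After op 4 (move_left): buffer="nxp" (len 3), cursors c1@0 c2@0 c3@2, authorship ...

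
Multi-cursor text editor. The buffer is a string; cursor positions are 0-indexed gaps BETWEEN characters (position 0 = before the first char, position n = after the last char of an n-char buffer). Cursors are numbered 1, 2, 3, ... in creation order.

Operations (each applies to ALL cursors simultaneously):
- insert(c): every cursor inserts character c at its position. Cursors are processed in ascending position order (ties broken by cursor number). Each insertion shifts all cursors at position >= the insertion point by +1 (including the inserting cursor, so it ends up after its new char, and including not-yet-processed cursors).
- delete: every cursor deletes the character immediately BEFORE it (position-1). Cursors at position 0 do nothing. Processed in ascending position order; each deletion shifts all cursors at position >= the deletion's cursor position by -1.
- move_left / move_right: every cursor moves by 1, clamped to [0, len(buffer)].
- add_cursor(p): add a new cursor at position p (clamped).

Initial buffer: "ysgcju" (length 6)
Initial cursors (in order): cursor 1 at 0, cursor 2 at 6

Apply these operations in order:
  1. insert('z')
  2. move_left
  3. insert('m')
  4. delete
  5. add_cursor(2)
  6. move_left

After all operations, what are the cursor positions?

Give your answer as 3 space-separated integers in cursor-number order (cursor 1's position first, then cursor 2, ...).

Answer: 0 6 1

Derivation:
After op 1 (insert('z')): buffer="zysgcjuz" (len 8), cursors c1@1 c2@8, authorship 1......2
After op 2 (move_left): buffer="zysgcjuz" (len 8), cursors c1@0 c2@7, authorship 1......2
After op 3 (insert('m')): buffer="mzysgcjumz" (len 10), cursors c1@1 c2@9, authorship 11......22
After op 4 (delete): buffer="zysgcjuz" (len 8), cursors c1@0 c2@7, authorship 1......2
After op 5 (add_cursor(2)): buffer="zysgcjuz" (len 8), cursors c1@0 c3@2 c2@7, authorship 1......2
After op 6 (move_left): buffer="zysgcjuz" (len 8), cursors c1@0 c3@1 c2@6, authorship 1......2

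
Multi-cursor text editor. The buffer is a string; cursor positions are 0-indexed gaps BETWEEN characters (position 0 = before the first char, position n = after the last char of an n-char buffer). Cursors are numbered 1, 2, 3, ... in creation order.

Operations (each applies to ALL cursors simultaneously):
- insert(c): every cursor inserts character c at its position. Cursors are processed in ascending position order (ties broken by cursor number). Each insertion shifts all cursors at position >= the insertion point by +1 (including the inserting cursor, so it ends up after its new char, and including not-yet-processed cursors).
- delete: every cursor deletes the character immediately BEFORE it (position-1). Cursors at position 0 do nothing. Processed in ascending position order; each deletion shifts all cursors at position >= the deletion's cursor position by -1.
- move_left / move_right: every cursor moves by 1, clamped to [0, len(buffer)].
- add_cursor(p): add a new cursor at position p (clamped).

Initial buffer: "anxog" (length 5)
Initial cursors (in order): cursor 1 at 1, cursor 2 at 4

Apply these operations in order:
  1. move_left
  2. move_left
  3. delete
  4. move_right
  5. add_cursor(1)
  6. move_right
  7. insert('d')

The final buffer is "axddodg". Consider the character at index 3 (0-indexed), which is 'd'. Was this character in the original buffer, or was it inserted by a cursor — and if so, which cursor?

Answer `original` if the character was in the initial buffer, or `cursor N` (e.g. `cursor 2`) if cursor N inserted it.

Answer: cursor 3

Derivation:
After op 1 (move_left): buffer="anxog" (len 5), cursors c1@0 c2@3, authorship .....
After op 2 (move_left): buffer="anxog" (len 5), cursors c1@0 c2@2, authorship .....
After op 3 (delete): buffer="axog" (len 4), cursors c1@0 c2@1, authorship ....
After op 4 (move_right): buffer="axog" (len 4), cursors c1@1 c2@2, authorship ....
After op 5 (add_cursor(1)): buffer="axog" (len 4), cursors c1@1 c3@1 c2@2, authorship ....
After op 6 (move_right): buffer="axog" (len 4), cursors c1@2 c3@2 c2@3, authorship ....
After op 7 (insert('d')): buffer="axddodg" (len 7), cursors c1@4 c3@4 c2@6, authorship ..13.2.
Authorship (.=original, N=cursor N): . . 1 3 . 2 .
Index 3: author = 3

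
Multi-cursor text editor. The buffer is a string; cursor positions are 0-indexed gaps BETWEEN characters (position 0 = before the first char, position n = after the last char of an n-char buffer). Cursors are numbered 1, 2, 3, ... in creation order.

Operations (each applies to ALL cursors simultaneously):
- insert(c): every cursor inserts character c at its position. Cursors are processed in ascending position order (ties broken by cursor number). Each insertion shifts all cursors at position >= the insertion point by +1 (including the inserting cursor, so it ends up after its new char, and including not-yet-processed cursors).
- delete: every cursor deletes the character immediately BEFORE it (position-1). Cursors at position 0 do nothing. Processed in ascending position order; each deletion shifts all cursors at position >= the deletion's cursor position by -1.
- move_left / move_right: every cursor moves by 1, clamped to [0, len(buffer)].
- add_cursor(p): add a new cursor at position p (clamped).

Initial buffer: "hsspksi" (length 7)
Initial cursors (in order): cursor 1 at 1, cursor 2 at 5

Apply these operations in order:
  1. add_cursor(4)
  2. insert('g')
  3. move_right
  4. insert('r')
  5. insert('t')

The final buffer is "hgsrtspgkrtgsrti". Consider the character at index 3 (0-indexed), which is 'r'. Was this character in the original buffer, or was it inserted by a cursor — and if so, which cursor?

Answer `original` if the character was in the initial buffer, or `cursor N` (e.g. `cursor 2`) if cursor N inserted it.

After op 1 (add_cursor(4)): buffer="hsspksi" (len 7), cursors c1@1 c3@4 c2@5, authorship .......
After op 2 (insert('g')): buffer="hgsspgkgsi" (len 10), cursors c1@2 c3@6 c2@8, authorship .1...3.2..
After op 3 (move_right): buffer="hgsspgkgsi" (len 10), cursors c1@3 c3@7 c2@9, authorship .1...3.2..
After op 4 (insert('r')): buffer="hgsrspgkrgsri" (len 13), cursors c1@4 c3@9 c2@12, authorship .1.1..3.32.2.
After op 5 (insert('t')): buffer="hgsrtspgkrtgsrti" (len 16), cursors c1@5 c3@11 c2@15, authorship .1.11..3.332.22.
Authorship (.=original, N=cursor N): . 1 . 1 1 . . 3 . 3 3 2 . 2 2 .
Index 3: author = 1

Answer: cursor 1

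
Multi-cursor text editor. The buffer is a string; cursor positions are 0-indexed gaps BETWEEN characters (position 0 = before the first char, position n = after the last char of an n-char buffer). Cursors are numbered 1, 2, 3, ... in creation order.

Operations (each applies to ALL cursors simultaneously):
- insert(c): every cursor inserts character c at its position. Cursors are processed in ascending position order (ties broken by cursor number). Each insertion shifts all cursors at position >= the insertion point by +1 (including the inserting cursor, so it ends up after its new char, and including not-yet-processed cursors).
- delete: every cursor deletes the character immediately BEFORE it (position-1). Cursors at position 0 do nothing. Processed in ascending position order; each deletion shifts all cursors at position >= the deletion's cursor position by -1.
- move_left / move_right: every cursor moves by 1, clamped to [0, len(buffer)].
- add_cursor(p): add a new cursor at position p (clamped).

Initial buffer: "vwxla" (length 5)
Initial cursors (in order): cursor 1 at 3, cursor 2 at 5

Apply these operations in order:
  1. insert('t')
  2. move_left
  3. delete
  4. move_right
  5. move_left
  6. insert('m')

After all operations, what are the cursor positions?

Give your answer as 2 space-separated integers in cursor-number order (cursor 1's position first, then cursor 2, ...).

After op 1 (insert('t')): buffer="vwxtlat" (len 7), cursors c1@4 c2@7, authorship ...1..2
After op 2 (move_left): buffer="vwxtlat" (len 7), cursors c1@3 c2@6, authorship ...1..2
After op 3 (delete): buffer="vwtlt" (len 5), cursors c1@2 c2@4, authorship ..1.2
After op 4 (move_right): buffer="vwtlt" (len 5), cursors c1@3 c2@5, authorship ..1.2
After op 5 (move_left): buffer="vwtlt" (len 5), cursors c1@2 c2@4, authorship ..1.2
After op 6 (insert('m')): buffer="vwmtlmt" (len 7), cursors c1@3 c2@6, authorship ..11.22

Answer: 3 6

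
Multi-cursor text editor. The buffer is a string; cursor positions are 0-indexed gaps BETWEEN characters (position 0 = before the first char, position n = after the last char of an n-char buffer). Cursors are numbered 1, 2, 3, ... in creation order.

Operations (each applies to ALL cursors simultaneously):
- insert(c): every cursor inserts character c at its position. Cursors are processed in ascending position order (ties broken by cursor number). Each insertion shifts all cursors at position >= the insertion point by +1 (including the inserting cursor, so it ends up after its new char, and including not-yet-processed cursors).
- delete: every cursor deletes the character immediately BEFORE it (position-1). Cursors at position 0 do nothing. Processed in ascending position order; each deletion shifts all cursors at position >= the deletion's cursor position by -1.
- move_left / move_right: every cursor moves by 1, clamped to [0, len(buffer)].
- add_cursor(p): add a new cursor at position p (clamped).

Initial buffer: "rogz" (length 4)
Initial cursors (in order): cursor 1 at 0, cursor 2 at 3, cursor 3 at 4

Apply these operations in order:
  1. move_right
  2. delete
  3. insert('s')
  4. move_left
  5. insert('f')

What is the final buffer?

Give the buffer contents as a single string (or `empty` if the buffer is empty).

Answer: fsosffs

Derivation:
After op 1 (move_right): buffer="rogz" (len 4), cursors c1@1 c2@4 c3@4, authorship ....
After op 2 (delete): buffer="o" (len 1), cursors c1@0 c2@1 c3@1, authorship .
After op 3 (insert('s')): buffer="soss" (len 4), cursors c1@1 c2@4 c3@4, authorship 1.23
After op 4 (move_left): buffer="soss" (len 4), cursors c1@0 c2@3 c3@3, authorship 1.23
After op 5 (insert('f')): buffer="fsosffs" (len 7), cursors c1@1 c2@6 c3@6, authorship 11.2233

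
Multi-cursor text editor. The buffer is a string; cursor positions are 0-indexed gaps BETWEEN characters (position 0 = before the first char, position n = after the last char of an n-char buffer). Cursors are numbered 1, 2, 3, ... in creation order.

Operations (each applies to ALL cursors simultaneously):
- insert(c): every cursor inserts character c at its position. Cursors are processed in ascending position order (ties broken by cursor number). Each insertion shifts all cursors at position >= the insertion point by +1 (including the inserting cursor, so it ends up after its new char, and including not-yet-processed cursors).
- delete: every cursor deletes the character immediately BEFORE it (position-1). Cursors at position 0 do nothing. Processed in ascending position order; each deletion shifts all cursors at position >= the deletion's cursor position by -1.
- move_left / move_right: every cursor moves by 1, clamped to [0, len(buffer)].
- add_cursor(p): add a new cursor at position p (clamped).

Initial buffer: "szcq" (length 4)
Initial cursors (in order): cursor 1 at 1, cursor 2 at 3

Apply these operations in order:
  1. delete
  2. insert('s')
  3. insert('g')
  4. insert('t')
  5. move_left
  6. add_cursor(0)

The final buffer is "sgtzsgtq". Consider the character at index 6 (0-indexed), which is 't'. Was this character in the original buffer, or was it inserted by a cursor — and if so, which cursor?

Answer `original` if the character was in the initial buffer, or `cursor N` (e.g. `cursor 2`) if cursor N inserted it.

Answer: cursor 2

Derivation:
After op 1 (delete): buffer="zq" (len 2), cursors c1@0 c2@1, authorship ..
After op 2 (insert('s')): buffer="szsq" (len 4), cursors c1@1 c2@3, authorship 1.2.
After op 3 (insert('g')): buffer="sgzsgq" (len 6), cursors c1@2 c2@5, authorship 11.22.
After op 4 (insert('t')): buffer="sgtzsgtq" (len 8), cursors c1@3 c2@7, authorship 111.222.
After op 5 (move_left): buffer="sgtzsgtq" (len 8), cursors c1@2 c2@6, authorship 111.222.
After op 6 (add_cursor(0)): buffer="sgtzsgtq" (len 8), cursors c3@0 c1@2 c2@6, authorship 111.222.
Authorship (.=original, N=cursor N): 1 1 1 . 2 2 2 .
Index 6: author = 2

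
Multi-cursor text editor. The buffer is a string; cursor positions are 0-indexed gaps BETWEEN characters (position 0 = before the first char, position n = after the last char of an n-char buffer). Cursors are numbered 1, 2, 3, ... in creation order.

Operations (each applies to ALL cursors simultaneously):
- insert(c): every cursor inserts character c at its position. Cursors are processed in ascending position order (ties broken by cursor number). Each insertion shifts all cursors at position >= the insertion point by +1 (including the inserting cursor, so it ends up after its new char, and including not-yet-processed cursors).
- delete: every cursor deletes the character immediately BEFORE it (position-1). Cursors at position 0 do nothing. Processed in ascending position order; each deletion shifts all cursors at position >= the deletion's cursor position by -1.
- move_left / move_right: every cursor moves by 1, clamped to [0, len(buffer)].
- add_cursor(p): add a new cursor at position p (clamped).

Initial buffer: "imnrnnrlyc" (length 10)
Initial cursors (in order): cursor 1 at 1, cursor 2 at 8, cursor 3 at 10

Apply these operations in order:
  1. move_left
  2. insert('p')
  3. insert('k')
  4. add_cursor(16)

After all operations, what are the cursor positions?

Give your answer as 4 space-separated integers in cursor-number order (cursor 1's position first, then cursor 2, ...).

Answer: 2 11 15 16

Derivation:
After op 1 (move_left): buffer="imnrnnrlyc" (len 10), cursors c1@0 c2@7 c3@9, authorship ..........
After op 2 (insert('p')): buffer="pimnrnnrplypc" (len 13), cursors c1@1 c2@9 c3@12, authorship 1.......2..3.
After op 3 (insert('k')): buffer="pkimnrnnrpklypkc" (len 16), cursors c1@2 c2@11 c3@15, authorship 11.......22..33.
After op 4 (add_cursor(16)): buffer="pkimnrnnrpklypkc" (len 16), cursors c1@2 c2@11 c3@15 c4@16, authorship 11.......22..33.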